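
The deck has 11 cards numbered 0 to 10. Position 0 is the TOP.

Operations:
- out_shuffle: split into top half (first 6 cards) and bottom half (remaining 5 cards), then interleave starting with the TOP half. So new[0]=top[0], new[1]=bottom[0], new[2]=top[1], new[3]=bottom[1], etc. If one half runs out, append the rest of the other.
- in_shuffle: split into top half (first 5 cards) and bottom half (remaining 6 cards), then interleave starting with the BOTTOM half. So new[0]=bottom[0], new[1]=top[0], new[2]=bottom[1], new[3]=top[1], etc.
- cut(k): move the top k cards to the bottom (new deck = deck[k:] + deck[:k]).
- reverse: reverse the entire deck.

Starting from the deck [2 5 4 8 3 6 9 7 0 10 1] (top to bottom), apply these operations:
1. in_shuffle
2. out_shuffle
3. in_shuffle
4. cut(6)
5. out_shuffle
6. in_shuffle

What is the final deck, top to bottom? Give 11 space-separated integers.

Answer: 0 7 9 6 3 8 4 5 2 1 10

Derivation:
After op 1 (in_shuffle): [6 2 9 5 7 4 0 8 10 3 1]
After op 2 (out_shuffle): [6 0 2 8 9 10 5 3 7 1 4]
After op 3 (in_shuffle): [10 6 5 0 3 2 7 8 1 9 4]
After op 4 (cut(6)): [7 8 1 9 4 10 6 5 0 3 2]
After op 5 (out_shuffle): [7 6 8 5 1 0 9 3 4 2 10]
After op 6 (in_shuffle): [0 7 9 6 3 8 4 5 2 1 10]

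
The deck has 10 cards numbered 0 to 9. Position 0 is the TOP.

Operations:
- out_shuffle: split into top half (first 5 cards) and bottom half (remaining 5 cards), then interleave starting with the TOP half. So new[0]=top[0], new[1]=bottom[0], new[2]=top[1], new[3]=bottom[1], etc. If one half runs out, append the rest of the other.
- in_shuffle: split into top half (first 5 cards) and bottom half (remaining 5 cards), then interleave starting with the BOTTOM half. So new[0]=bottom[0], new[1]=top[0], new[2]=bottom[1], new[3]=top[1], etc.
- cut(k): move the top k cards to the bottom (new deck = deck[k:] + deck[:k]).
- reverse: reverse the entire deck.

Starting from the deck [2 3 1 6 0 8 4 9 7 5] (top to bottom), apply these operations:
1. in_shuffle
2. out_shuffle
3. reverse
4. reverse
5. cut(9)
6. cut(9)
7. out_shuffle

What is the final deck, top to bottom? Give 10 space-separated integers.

Answer: 9 7 0 4 8 6 1 3 2 5

Derivation:
After op 1 (in_shuffle): [8 2 4 3 9 1 7 6 5 0]
After op 2 (out_shuffle): [8 1 2 7 4 6 3 5 9 0]
After op 3 (reverse): [0 9 5 3 6 4 7 2 1 8]
After op 4 (reverse): [8 1 2 7 4 6 3 5 9 0]
After op 5 (cut(9)): [0 8 1 2 7 4 6 3 5 9]
After op 6 (cut(9)): [9 0 8 1 2 7 4 6 3 5]
After op 7 (out_shuffle): [9 7 0 4 8 6 1 3 2 5]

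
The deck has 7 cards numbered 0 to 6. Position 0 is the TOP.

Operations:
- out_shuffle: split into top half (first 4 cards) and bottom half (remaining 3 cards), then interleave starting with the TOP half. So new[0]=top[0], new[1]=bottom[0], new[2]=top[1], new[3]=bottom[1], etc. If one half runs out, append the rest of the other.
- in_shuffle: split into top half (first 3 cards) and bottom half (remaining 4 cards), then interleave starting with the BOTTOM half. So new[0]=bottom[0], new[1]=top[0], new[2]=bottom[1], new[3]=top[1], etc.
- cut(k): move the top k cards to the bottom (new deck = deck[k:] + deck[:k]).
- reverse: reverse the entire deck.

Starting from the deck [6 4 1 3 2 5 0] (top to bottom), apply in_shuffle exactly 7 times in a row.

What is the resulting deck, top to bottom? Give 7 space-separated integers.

After op 1 (in_shuffle): [3 6 2 4 5 1 0]
After op 2 (in_shuffle): [4 3 5 6 1 2 0]
After op 3 (in_shuffle): [6 4 1 3 2 5 0]
After op 4 (in_shuffle): [3 6 2 4 5 1 0]
After op 5 (in_shuffle): [4 3 5 6 1 2 0]
After op 6 (in_shuffle): [6 4 1 3 2 5 0]
After op 7 (in_shuffle): [3 6 2 4 5 1 0]

Answer: 3 6 2 4 5 1 0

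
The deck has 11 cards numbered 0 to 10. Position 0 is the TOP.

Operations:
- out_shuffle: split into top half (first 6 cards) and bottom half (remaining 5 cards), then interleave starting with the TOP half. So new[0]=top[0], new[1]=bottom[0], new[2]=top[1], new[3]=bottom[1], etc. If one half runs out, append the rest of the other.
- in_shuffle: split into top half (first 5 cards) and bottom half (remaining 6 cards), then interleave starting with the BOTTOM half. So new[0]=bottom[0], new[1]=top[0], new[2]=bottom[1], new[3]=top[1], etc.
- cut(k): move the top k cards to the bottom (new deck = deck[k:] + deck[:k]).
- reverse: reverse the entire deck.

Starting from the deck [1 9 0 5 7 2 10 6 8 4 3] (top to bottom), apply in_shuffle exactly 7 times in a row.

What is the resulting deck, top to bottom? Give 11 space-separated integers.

After op 1 (in_shuffle): [2 1 10 9 6 0 8 5 4 7 3]
After op 2 (in_shuffle): [0 2 8 1 5 10 4 9 7 6 3]
After op 3 (in_shuffle): [10 0 4 2 9 8 7 1 6 5 3]
After op 4 (in_shuffle): [8 10 7 0 1 4 6 2 5 9 3]
After op 5 (in_shuffle): [4 8 6 10 2 7 5 0 9 1 3]
After op 6 (in_shuffle): [7 4 5 8 0 6 9 10 1 2 3]
After op 7 (in_shuffle): [6 7 9 4 10 5 1 8 2 0 3]

Answer: 6 7 9 4 10 5 1 8 2 0 3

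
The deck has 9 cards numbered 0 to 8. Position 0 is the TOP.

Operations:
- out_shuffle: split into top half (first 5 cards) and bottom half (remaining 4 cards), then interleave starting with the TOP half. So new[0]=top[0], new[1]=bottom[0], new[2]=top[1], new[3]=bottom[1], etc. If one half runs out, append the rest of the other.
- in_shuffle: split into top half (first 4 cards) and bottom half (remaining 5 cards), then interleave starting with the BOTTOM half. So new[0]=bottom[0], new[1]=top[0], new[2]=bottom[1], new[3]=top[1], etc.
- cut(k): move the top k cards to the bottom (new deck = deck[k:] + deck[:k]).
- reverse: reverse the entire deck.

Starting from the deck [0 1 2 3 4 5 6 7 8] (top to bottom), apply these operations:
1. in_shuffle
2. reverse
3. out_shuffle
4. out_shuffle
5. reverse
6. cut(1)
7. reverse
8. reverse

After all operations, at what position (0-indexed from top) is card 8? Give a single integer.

Answer: 7

Derivation:
After op 1 (in_shuffle): [4 0 5 1 6 2 7 3 8]
After op 2 (reverse): [8 3 7 2 6 1 5 0 4]
After op 3 (out_shuffle): [8 1 3 5 7 0 2 4 6]
After op 4 (out_shuffle): [8 0 1 2 3 4 5 6 7]
After op 5 (reverse): [7 6 5 4 3 2 1 0 8]
After op 6 (cut(1)): [6 5 4 3 2 1 0 8 7]
After op 7 (reverse): [7 8 0 1 2 3 4 5 6]
After op 8 (reverse): [6 5 4 3 2 1 0 8 7]
Card 8 is at position 7.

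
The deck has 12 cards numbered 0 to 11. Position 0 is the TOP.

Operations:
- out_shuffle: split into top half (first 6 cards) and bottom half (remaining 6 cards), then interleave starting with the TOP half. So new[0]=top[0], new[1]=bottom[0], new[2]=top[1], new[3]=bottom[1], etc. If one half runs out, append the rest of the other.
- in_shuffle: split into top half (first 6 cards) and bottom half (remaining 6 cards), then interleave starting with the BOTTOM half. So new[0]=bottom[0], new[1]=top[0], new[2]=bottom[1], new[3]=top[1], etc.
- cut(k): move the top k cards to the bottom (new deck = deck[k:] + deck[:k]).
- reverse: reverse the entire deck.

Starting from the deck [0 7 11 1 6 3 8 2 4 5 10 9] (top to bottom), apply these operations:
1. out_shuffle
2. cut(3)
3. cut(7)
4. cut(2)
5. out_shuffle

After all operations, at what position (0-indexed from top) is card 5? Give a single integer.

After op 1 (out_shuffle): [0 8 7 2 11 4 1 5 6 10 3 9]
After op 2 (cut(3)): [2 11 4 1 5 6 10 3 9 0 8 7]
After op 3 (cut(7)): [3 9 0 8 7 2 11 4 1 5 6 10]
After op 4 (cut(2)): [0 8 7 2 11 4 1 5 6 10 3 9]
After op 5 (out_shuffle): [0 1 8 5 7 6 2 10 11 3 4 9]
Card 5 is at position 3.

Answer: 3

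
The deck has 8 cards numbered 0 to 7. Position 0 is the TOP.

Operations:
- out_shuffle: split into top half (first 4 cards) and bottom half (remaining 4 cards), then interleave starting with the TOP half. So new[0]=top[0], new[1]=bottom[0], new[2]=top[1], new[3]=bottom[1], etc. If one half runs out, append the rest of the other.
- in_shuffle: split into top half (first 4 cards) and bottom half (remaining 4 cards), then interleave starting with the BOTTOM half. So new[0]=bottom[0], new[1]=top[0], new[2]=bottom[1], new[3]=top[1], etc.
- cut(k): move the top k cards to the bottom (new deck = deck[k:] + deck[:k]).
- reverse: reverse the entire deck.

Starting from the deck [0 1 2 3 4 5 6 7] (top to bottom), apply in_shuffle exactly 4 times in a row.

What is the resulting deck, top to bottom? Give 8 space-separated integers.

Answer: 3 7 2 6 1 5 0 4

Derivation:
After op 1 (in_shuffle): [4 0 5 1 6 2 7 3]
After op 2 (in_shuffle): [6 4 2 0 7 5 3 1]
After op 3 (in_shuffle): [7 6 5 4 3 2 1 0]
After op 4 (in_shuffle): [3 7 2 6 1 5 0 4]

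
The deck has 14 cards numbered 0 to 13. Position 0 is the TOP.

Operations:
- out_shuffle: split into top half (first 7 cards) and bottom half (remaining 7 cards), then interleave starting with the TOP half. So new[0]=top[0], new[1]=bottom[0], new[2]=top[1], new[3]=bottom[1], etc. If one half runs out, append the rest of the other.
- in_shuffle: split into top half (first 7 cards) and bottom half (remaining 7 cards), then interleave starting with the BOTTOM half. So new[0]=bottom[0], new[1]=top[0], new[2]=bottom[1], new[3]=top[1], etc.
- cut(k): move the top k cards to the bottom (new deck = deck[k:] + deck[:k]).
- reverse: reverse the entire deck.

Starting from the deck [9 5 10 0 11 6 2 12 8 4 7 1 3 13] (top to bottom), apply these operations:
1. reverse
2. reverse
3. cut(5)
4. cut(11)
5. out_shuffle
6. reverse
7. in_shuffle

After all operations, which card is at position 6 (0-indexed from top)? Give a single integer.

After op 1 (reverse): [13 3 1 7 4 8 12 2 6 11 0 10 5 9]
After op 2 (reverse): [9 5 10 0 11 6 2 12 8 4 7 1 3 13]
After op 3 (cut(5)): [6 2 12 8 4 7 1 3 13 9 5 10 0 11]
After op 4 (cut(11)): [10 0 11 6 2 12 8 4 7 1 3 13 9 5]
After op 5 (out_shuffle): [10 4 0 7 11 1 6 3 2 13 12 9 8 5]
After op 6 (reverse): [5 8 9 12 13 2 3 6 1 11 7 0 4 10]
After op 7 (in_shuffle): [6 5 1 8 11 9 7 12 0 13 4 2 10 3]
Position 6: card 7.

Answer: 7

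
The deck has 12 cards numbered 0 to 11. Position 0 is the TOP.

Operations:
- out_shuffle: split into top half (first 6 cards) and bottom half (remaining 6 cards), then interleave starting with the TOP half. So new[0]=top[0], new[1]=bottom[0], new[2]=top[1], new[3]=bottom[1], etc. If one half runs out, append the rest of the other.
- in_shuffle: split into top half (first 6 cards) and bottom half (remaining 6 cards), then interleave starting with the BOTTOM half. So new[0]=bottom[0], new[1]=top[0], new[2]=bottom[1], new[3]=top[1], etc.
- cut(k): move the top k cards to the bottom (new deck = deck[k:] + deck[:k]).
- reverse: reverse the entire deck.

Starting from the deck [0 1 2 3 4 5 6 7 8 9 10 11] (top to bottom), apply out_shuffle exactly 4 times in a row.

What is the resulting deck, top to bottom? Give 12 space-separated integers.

Answer: 0 9 7 5 3 1 10 8 6 4 2 11

Derivation:
After op 1 (out_shuffle): [0 6 1 7 2 8 3 9 4 10 5 11]
After op 2 (out_shuffle): [0 3 6 9 1 4 7 10 2 5 8 11]
After op 3 (out_shuffle): [0 7 3 10 6 2 9 5 1 8 4 11]
After op 4 (out_shuffle): [0 9 7 5 3 1 10 8 6 4 2 11]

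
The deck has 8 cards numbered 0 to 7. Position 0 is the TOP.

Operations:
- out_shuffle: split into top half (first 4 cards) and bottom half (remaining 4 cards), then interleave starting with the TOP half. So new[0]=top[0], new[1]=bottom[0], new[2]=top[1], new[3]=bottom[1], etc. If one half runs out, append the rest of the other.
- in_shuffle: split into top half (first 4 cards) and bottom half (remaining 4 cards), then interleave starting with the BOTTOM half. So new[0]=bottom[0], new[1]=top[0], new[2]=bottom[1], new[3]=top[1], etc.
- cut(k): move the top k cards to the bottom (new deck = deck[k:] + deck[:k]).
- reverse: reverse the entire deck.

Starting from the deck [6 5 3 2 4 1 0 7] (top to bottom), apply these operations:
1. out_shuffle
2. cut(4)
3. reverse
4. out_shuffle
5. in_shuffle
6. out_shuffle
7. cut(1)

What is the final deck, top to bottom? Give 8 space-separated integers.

After op 1 (out_shuffle): [6 4 5 1 3 0 2 7]
After op 2 (cut(4)): [3 0 2 7 6 4 5 1]
After op 3 (reverse): [1 5 4 6 7 2 0 3]
After op 4 (out_shuffle): [1 7 5 2 4 0 6 3]
After op 5 (in_shuffle): [4 1 0 7 6 5 3 2]
After op 6 (out_shuffle): [4 6 1 5 0 3 7 2]
After op 7 (cut(1)): [6 1 5 0 3 7 2 4]

Answer: 6 1 5 0 3 7 2 4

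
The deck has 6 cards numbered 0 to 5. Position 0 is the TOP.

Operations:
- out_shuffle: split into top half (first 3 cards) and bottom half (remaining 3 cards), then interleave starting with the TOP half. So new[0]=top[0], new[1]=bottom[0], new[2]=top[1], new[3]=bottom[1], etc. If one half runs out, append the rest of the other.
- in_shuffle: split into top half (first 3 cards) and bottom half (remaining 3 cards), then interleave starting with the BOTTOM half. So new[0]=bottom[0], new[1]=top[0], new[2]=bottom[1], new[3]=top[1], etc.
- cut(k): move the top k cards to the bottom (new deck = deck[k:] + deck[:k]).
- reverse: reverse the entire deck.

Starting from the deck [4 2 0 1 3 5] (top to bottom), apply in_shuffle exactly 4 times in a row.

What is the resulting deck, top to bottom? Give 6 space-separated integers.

Answer: 1 4 3 2 5 0

Derivation:
After op 1 (in_shuffle): [1 4 3 2 5 0]
After op 2 (in_shuffle): [2 1 5 4 0 3]
After op 3 (in_shuffle): [4 2 0 1 3 5]
After op 4 (in_shuffle): [1 4 3 2 5 0]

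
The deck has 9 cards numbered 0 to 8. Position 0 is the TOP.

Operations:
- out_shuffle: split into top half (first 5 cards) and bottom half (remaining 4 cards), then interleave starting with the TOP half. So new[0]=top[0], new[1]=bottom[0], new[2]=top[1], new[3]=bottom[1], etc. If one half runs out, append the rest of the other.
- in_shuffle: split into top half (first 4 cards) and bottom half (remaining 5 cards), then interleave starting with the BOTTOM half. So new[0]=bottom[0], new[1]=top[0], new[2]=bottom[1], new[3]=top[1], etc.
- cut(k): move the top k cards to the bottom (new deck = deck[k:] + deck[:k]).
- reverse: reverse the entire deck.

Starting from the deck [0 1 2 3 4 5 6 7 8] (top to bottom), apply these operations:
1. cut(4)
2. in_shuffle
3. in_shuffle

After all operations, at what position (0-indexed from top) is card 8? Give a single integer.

After op 1 (cut(4)): [4 5 6 7 8 0 1 2 3]
After op 2 (in_shuffle): [8 4 0 5 1 6 2 7 3]
After op 3 (in_shuffle): [1 8 6 4 2 0 7 5 3]
Card 8 is at position 1.

Answer: 1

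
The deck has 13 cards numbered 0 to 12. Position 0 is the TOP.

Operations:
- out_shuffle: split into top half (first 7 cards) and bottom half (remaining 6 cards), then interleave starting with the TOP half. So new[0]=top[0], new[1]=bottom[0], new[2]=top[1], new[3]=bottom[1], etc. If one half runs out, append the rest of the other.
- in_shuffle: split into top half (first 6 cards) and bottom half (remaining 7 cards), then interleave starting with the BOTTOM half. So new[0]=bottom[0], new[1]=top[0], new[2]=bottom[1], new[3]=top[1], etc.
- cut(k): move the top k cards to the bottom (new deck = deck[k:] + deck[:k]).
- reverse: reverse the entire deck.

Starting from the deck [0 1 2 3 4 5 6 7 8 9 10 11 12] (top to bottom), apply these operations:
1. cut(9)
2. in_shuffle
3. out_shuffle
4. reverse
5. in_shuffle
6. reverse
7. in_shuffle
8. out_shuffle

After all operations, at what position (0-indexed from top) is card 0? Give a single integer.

After op 1 (cut(9)): [9 10 11 12 0 1 2 3 4 5 6 7 8]
After op 2 (in_shuffle): [2 9 3 10 4 11 5 12 6 0 7 1 8]
After op 3 (out_shuffle): [2 12 9 6 3 0 10 7 4 1 11 8 5]
After op 4 (reverse): [5 8 11 1 4 7 10 0 3 6 9 12 2]
After op 5 (in_shuffle): [10 5 0 8 3 11 6 1 9 4 12 7 2]
After op 6 (reverse): [2 7 12 4 9 1 6 11 3 8 0 5 10]
After op 7 (in_shuffle): [6 2 11 7 3 12 8 4 0 9 5 1 10]
After op 8 (out_shuffle): [6 4 2 0 11 9 7 5 3 1 12 10 8]
Card 0 is at position 3.

Answer: 3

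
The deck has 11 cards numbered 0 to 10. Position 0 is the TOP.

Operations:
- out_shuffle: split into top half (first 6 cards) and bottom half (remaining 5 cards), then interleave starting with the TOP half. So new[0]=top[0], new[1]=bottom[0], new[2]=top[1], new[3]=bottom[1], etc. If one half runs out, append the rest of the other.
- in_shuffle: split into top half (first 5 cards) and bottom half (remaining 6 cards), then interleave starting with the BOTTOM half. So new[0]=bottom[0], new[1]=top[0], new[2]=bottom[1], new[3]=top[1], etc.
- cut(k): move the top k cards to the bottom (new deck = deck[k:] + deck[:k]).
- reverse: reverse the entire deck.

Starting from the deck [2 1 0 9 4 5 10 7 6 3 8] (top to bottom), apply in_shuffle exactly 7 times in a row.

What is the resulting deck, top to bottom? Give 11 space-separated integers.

Answer: 7 4 1 3 10 9 2 6 5 0 8

Derivation:
After op 1 (in_shuffle): [5 2 10 1 7 0 6 9 3 4 8]
After op 2 (in_shuffle): [0 5 6 2 9 10 3 1 4 7 8]
After op 3 (in_shuffle): [10 0 3 5 1 6 4 2 7 9 8]
After op 4 (in_shuffle): [6 10 4 0 2 3 7 5 9 1 8]
After op 5 (in_shuffle): [3 6 7 10 5 4 9 0 1 2 8]
After op 6 (in_shuffle): [4 3 9 6 0 7 1 10 2 5 8]
After op 7 (in_shuffle): [7 4 1 3 10 9 2 6 5 0 8]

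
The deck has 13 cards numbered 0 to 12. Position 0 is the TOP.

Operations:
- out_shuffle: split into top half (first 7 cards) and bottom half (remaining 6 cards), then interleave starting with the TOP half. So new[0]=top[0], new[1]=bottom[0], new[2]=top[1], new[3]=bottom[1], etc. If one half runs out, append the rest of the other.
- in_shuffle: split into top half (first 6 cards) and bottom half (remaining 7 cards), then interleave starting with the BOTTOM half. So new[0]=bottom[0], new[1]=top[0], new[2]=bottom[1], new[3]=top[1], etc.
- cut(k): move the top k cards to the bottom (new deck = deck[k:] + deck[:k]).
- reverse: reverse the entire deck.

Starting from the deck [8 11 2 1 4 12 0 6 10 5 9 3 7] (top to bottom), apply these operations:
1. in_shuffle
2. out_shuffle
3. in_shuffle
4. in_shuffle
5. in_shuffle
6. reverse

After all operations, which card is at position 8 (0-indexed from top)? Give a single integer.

Answer: 7

Derivation:
After op 1 (in_shuffle): [0 8 6 11 10 2 5 1 9 4 3 12 7]
After op 2 (out_shuffle): [0 1 8 9 6 4 11 3 10 12 2 7 5]
After op 3 (in_shuffle): [11 0 3 1 10 8 12 9 2 6 7 4 5]
After op 4 (in_shuffle): [12 11 9 0 2 3 6 1 7 10 4 8 5]
After op 5 (in_shuffle): [6 12 1 11 7 9 10 0 4 2 8 3 5]
After op 6 (reverse): [5 3 8 2 4 0 10 9 7 11 1 12 6]
Position 8: card 7.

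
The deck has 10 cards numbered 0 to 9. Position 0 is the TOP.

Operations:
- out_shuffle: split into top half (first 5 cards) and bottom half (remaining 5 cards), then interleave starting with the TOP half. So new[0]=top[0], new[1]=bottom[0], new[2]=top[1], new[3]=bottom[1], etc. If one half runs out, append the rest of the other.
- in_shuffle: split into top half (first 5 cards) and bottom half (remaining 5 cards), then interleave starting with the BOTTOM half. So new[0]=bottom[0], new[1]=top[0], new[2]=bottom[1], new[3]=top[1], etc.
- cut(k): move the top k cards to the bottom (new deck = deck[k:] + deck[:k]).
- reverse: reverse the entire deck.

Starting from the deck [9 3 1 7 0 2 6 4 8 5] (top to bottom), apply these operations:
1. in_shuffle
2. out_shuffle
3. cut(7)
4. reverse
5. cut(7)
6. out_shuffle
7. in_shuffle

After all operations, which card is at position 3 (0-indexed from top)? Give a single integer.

After op 1 (in_shuffle): [2 9 6 3 4 1 8 7 5 0]
After op 2 (out_shuffle): [2 1 9 8 6 7 3 5 4 0]
After op 3 (cut(7)): [5 4 0 2 1 9 8 6 7 3]
After op 4 (reverse): [3 7 6 8 9 1 2 0 4 5]
After op 5 (cut(7)): [0 4 5 3 7 6 8 9 1 2]
After op 6 (out_shuffle): [0 6 4 8 5 9 3 1 7 2]
After op 7 (in_shuffle): [9 0 3 6 1 4 7 8 2 5]
Position 3: card 6.

Answer: 6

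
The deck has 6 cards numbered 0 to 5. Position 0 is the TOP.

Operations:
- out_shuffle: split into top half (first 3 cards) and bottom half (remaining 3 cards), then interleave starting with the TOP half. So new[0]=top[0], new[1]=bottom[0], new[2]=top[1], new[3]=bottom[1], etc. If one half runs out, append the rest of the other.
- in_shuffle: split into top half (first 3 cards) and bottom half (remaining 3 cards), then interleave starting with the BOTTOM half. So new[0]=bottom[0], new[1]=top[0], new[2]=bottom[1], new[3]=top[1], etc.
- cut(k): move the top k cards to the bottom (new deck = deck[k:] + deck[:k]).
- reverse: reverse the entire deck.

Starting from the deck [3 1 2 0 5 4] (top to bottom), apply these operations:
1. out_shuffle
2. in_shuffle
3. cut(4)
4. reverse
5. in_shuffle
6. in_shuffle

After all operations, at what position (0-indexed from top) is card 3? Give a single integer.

After op 1 (out_shuffle): [3 0 1 5 2 4]
After op 2 (in_shuffle): [5 3 2 0 4 1]
After op 3 (cut(4)): [4 1 5 3 2 0]
After op 4 (reverse): [0 2 3 5 1 4]
After op 5 (in_shuffle): [5 0 1 2 4 3]
After op 6 (in_shuffle): [2 5 4 0 3 1]
Card 3 is at position 4.

Answer: 4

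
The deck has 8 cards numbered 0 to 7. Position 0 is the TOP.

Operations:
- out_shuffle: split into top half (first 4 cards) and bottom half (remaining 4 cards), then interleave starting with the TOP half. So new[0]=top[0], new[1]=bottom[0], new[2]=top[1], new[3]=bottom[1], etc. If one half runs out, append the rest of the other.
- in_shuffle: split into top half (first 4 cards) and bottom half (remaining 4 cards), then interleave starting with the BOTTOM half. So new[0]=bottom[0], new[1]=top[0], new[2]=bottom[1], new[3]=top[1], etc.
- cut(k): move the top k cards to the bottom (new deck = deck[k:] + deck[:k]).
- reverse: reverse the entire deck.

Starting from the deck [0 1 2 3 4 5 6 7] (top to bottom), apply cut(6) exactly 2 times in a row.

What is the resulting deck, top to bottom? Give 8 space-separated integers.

After op 1 (cut(6)): [6 7 0 1 2 3 4 5]
After op 2 (cut(6)): [4 5 6 7 0 1 2 3]

Answer: 4 5 6 7 0 1 2 3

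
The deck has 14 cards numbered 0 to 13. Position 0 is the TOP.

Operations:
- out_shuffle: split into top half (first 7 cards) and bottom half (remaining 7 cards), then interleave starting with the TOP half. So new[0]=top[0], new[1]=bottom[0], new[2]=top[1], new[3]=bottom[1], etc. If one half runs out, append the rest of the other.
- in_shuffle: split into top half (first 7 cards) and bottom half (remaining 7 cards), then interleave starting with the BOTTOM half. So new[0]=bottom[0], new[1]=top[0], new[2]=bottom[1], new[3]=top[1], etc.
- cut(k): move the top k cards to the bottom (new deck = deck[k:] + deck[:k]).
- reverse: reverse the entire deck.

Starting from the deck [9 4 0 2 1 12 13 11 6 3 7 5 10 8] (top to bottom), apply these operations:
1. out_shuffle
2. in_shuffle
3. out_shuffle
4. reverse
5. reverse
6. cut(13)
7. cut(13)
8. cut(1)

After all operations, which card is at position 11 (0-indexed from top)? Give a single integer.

After op 1 (out_shuffle): [9 11 4 6 0 3 2 7 1 5 12 10 13 8]
After op 2 (in_shuffle): [7 9 1 11 5 4 12 6 10 0 13 3 8 2]
After op 3 (out_shuffle): [7 6 9 10 1 0 11 13 5 3 4 8 12 2]
After op 4 (reverse): [2 12 8 4 3 5 13 11 0 1 10 9 6 7]
After op 5 (reverse): [7 6 9 10 1 0 11 13 5 3 4 8 12 2]
After op 6 (cut(13)): [2 7 6 9 10 1 0 11 13 5 3 4 8 12]
After op 7 (cut(13)): [12 2 7 6 9 10 1 0 11 13 5 3 4 8]
After op 8 (cut(1)): [2 7 6 9 10 1 0 11 13 5 3 4 8 12]
Position 11: card 4.

Answer: 4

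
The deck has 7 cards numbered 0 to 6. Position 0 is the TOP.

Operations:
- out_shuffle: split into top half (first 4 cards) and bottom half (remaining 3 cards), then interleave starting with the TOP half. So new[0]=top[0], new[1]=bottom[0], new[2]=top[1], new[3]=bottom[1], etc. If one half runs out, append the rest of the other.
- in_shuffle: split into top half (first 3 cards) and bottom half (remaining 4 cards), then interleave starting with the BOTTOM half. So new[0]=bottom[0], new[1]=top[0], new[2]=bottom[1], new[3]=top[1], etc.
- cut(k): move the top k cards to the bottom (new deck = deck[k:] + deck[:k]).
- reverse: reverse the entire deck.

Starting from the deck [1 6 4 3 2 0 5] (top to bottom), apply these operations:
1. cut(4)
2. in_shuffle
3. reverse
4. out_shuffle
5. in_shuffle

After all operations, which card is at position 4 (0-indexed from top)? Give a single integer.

After op 1 (cut(4)): [2 0 5 1 6 4 3]
After op 2 (in_shuffle): [1 2 6 0 4 5 3]
After op 3 (reverse): [3 5 4 0 6 2 1]
After op 4 (out_shuffle): [3 6 5 2 4 1 0]
After op 5 (in_shuffle): [2 3 4 6 1 5 0]
Position 4: card 1.

Answer: 1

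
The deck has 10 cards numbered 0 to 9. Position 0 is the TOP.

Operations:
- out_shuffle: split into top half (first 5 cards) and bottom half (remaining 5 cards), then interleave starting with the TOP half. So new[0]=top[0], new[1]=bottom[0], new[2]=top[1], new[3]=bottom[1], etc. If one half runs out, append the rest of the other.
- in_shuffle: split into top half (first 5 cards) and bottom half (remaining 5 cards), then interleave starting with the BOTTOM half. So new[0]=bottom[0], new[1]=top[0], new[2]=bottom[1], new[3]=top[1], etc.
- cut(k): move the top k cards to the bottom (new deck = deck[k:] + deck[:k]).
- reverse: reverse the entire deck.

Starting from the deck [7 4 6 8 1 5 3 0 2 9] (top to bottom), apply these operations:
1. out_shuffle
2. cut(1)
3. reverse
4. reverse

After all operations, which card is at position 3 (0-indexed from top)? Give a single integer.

After op 1 (out_shuffle): [7 5 4 3 6 0 8 2 1 9]
After op 2 (cut(1)): [5 4 3 6 0 8 2 1 9 7]
After op 3 (reverse): [7 9 1 2 8 0 6 3 4 5]
After op 4 (reverse): [5 4 3 6 0 8 2 1 9 7]
Position 3: card 6.

Answer: 6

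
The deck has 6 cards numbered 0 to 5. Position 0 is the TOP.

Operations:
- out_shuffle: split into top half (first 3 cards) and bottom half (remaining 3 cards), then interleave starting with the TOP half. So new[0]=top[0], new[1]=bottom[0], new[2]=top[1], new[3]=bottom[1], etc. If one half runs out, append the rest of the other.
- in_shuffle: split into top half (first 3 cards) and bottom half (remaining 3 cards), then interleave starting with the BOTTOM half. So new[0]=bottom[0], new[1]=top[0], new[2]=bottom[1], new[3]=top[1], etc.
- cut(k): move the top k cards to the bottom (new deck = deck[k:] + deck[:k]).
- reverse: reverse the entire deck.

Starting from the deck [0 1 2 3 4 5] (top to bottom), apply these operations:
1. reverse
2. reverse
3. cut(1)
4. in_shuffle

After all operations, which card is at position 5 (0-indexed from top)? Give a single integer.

Answer: 3

Derivation:
After op 1 (reverse): [5 4 3 2 1 0]
After op 2 (reverse): [0 1 2 3 4 5]
After op 3 (cut(1)): [1 2 3 4 5 0]
After op 4 (in_shuffle): [4 1 5 2 0 3]
Position 5: card 3.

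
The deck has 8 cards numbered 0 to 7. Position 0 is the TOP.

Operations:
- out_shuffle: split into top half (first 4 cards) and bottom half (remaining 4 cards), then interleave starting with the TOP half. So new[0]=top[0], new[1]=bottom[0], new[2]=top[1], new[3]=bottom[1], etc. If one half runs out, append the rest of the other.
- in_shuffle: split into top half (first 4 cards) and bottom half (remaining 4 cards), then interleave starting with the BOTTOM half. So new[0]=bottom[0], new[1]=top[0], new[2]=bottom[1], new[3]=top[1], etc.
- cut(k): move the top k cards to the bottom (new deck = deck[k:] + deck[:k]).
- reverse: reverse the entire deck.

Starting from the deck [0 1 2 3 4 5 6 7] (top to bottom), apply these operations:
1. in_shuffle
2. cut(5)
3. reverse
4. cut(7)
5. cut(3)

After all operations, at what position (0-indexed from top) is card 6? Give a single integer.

Answer: 6

Derivation:
After op 1 (in_shuffle): [4 0 5 1 6 2 7 3]
After op 2 (cut(5)): [2 7 3 4 0 5 1 6]
After op 3 (reverse): [6 1 5 0 4 3 7 2]
After op 4 (cut(7)): [2 6 1 5 0 4 3 7]
After op 5 (cut(3)): [5 0 4 3 7 2 6 1]
Card 6 is at position 6.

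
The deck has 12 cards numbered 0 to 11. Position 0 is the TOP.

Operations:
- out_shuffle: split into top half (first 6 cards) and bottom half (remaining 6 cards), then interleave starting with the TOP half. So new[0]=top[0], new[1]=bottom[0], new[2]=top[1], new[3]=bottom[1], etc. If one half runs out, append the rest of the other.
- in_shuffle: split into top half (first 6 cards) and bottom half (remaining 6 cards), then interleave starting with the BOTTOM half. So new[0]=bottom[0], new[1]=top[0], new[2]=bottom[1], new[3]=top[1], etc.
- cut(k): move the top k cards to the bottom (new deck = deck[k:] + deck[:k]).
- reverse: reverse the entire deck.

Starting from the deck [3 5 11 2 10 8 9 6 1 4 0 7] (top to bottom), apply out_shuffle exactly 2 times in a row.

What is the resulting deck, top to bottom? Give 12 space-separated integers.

After op 1 (out_shuffle): [3 9 5 6 11 1 2 4 10 0 8 7]
After op 2 (out_shuffle): [3 2 9 4 5 10 6 0 11 8 1 7]

Answer: 3 2 9 4 5 10 6 0 11 8 1 7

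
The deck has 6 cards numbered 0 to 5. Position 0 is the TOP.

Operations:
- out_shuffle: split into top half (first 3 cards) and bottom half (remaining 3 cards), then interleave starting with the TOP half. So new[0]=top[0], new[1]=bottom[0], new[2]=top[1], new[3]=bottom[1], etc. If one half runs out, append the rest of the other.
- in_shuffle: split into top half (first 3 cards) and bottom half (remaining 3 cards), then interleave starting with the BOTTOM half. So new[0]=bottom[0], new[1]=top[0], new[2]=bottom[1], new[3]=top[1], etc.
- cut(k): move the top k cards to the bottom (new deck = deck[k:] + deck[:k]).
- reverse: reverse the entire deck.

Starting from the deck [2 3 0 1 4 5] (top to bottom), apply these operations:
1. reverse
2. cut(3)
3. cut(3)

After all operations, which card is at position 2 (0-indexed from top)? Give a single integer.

Answer: 1

Derivation:
After op 1 (reverse): [5 4 1 0 3 2]
After op 2 (cut(3)): [0 3 2 5 4 1]
After op 3 (cut(3)): [5 4 1 0 3 2]
Position 2: card 1.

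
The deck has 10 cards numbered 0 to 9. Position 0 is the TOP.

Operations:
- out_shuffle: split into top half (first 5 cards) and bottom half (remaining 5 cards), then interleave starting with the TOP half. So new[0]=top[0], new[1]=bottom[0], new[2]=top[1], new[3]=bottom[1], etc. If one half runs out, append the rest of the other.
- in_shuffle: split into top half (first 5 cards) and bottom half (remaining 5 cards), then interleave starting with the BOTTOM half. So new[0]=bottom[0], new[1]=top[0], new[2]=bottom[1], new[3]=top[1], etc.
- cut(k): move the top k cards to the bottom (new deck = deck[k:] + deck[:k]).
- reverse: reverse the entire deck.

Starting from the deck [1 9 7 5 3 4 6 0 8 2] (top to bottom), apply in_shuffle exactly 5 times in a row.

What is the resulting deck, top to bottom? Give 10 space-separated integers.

After op 1 (in_shuffle): [4 1 6 9 0 7 8 5 2 3]
After op 2 (in_shuffle): [7 4 8 1 5 6 2 9 3 0]
After op 3 (in_shuffle): [6 7 2 4 9 8 3 1 0 5]
After op 4 (in_shuffle): [8 6 3 7 1 2 0 4 5 9]
After op 5 (in_shuffle): [2 8 0 6 4 3 5 7 9 1]

Answer: 2 8 0 6 4 3 5 7 9 1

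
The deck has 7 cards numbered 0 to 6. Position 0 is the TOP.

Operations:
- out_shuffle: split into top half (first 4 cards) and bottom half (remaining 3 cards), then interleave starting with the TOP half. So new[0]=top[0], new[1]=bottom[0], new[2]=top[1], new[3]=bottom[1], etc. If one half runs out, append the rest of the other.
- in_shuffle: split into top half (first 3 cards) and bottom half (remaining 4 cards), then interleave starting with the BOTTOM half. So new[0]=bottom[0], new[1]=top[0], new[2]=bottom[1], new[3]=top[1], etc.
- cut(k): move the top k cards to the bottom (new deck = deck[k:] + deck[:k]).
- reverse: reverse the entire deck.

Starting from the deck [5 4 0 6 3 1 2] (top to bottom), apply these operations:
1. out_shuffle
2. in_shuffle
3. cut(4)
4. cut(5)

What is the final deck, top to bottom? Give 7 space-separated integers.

After op 1 (out_shuffle): [5 3 4 1 0 2 6]
After op 2 (in_shuffle): [1 5 0 3 2 4 6]
After op 3 (cut(4)): [2 4 6 1 5 0 3]
After op 4 (cut(5)): [0 3 2 4 6 1 5]

Answer: 0 3 2 4 6 1 5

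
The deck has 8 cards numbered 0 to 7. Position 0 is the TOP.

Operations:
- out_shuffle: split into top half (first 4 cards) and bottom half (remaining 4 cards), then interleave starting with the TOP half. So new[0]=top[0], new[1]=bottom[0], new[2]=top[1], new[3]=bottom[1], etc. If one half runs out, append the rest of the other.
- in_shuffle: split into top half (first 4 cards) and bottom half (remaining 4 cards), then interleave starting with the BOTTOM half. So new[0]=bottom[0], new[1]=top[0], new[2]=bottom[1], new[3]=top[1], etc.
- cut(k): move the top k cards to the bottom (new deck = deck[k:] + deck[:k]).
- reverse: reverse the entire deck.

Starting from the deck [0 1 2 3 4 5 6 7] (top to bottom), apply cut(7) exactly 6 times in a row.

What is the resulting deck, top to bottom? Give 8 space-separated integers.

After op 1 (cut(7)): [7 0 1 2 3 4 5 6]
After op 2 (cut(7)): [6 7 0 1 2 3 4 5]
After op 3 (cut(7)): [5 6 7 0 1 2 3 4]
After op 4 (cut(7)): [4 5 6 7 0 1 2 3]
After op 5 (cut(7)): [3 4 5 6 7 0 1 2]
After op 6 (cut(7)): [2 3 4 5 6 7 0 1]

Answer: 2 3 4 5 6 7 0 1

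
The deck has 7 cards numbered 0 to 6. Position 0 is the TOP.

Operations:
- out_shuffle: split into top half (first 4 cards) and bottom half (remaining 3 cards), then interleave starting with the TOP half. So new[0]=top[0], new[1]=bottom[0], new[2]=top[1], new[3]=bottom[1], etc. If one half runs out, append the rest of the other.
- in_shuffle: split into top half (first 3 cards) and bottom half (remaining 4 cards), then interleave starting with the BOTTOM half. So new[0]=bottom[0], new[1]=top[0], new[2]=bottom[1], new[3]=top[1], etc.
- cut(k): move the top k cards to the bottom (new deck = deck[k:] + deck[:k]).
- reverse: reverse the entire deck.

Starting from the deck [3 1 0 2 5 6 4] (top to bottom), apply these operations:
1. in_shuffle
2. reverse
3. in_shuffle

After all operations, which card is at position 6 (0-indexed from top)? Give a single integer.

After op 1 (in_shuffle): [2 3 5 1 6 0 4]
After op 2 (reverse): [4 0 6 1 5 3 2]
After op 3 (in_shuffle): [1 4 5 0 3 6 2]
Position 6: card 2.

Answer: 2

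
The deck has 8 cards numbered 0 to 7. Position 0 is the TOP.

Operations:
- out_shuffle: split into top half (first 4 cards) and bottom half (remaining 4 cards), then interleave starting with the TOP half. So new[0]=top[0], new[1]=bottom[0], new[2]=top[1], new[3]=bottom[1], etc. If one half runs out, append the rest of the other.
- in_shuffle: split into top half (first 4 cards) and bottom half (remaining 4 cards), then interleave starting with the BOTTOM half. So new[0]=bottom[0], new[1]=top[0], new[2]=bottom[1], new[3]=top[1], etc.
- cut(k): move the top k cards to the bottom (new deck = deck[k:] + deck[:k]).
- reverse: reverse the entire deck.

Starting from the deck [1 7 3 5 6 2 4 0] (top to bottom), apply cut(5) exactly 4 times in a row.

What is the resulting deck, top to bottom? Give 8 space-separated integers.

Answer: 6 2 4 0 1 7 3 5

Derivation:
After op 1 (cut(5)): [2 4 0 1 7 3 5 6]
After op 2 (cut(5)): [3 5 6 2 4 0 1 7]
After op 3 (cut(5)): [0 1 7 3 5 6 2 4]
After op 4 (cut(5)): [6 2 4 0 1 7 3 5]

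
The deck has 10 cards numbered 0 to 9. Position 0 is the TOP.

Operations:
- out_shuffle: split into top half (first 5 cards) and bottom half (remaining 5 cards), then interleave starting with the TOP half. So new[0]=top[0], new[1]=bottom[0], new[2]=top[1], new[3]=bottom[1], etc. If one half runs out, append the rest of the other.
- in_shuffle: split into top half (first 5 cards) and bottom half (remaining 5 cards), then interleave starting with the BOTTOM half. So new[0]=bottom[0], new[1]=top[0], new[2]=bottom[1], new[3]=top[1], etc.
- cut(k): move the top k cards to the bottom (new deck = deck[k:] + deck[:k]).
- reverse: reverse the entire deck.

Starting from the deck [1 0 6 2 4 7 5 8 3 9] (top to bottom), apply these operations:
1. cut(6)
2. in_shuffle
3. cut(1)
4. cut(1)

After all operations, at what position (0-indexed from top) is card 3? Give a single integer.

After op 1 (cut(6)): [5 8 3 9 1 0 6 2 4 7]
After op 2 (in_shuffle): [0 5 6 8 2 3 4 9 7 1]
After op 3 (cut(1)): [5 6 8 2 3 4 9 7 1 0]
After op 4 (cut(1)): [6 8 2 3 4 9 7 1 0 5]
Card 3 is at position 3.

Answer: 3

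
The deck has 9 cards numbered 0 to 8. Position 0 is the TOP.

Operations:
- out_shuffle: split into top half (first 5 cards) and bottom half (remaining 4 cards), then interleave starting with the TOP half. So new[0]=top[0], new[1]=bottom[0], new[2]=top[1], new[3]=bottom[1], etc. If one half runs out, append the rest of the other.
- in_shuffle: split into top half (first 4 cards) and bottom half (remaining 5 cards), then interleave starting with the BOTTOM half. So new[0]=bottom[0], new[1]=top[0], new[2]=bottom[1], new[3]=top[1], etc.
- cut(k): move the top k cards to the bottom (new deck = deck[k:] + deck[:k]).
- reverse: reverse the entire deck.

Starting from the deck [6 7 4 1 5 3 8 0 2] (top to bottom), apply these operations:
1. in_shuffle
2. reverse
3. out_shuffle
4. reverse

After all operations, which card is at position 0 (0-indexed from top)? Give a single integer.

Answer: 8

Derivation:
After op 1 (in_shuffle): [5 6 3 7 8 4 0 1 2]
After op 2 (reverse): [2 1 0 4 8 7 3 6 5]
After op 3 (out_shuffle): [2 7 1 3 0 6 4 5 8]
After op 4 (reverse): [8 5 4 6 0 3 1 7 2]
Position 0: card 8.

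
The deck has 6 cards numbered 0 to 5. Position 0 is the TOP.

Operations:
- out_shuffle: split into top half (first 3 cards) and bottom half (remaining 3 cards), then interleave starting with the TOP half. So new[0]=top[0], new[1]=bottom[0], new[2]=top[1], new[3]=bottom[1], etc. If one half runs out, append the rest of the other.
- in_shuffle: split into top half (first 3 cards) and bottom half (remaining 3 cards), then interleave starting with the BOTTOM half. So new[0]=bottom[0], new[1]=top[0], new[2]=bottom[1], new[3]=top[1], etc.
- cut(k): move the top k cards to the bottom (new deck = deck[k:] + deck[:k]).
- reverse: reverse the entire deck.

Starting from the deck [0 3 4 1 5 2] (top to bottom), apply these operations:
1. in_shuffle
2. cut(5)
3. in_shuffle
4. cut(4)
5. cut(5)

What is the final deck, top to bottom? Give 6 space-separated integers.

Answer: 1 2 0 5 4 3

Derivation:
After op 1 (in_shuffle): [1 0 5 3 2 4]
After op 2 (cut(5)): [4 1 0 5 3 2]
After op 3 (in_shuffle): [5 4 3 1 2 0]
After op 4 (cut(4)): [2 0 5 4 3 1]
After op 5 (cut(5)): [1 2 0 5 4 3]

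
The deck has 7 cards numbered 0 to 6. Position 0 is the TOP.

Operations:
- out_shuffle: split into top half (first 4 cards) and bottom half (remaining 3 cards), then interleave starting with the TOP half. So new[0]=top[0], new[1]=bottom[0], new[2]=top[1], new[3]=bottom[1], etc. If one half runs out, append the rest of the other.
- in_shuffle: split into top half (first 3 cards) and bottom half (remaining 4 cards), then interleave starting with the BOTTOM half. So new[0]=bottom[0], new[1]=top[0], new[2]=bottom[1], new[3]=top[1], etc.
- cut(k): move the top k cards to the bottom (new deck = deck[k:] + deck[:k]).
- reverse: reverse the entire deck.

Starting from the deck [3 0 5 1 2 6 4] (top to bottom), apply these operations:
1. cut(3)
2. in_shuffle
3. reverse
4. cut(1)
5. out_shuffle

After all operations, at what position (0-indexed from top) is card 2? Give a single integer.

Answer: 4

Derivation:
After op 1 (cut(3)): [1 2 6 4 3 0 5]
After op 2 (in_shuffle): [4 1 3 2 0 6 5]
After op 3 (reverse): [5 6 0 2 3 1 4]
After op 4 (cut(1)): [6 0 2 3 1 4 5]
After op 5 (out_shuffle): [6 1 0 4 2 5 3]
Card 2 is at position 4.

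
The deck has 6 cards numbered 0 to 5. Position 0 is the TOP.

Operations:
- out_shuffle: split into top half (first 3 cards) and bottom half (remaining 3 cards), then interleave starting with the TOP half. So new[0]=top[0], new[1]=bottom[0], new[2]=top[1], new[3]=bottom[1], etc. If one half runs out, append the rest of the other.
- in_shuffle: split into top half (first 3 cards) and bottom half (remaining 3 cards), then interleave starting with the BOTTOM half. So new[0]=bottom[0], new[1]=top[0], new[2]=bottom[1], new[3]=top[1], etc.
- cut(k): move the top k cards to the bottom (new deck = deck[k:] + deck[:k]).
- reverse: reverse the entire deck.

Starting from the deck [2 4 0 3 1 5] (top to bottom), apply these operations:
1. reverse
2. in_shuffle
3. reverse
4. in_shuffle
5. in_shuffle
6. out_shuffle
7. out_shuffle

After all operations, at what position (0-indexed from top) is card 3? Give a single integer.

Answer: 2

Derivation:
After op 1 (reverse): [5 1 3 0 4 2]
After op 2 (in_shuffle): [0 5 4 1 2 3]
After op 3 (reverse): [3 2 1 4 5 0]
After op 4 (in_shuffle): [4 3 5 2 0 1]
After op 5 (in_shuffle): [2 4 0 3 1 5]
After op 6 (out_shuffle): [2 3 4 1 0 5]
After op 7 (out_shuffle): [2 1 3 0 4 5]
Card 3 is at position 2.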